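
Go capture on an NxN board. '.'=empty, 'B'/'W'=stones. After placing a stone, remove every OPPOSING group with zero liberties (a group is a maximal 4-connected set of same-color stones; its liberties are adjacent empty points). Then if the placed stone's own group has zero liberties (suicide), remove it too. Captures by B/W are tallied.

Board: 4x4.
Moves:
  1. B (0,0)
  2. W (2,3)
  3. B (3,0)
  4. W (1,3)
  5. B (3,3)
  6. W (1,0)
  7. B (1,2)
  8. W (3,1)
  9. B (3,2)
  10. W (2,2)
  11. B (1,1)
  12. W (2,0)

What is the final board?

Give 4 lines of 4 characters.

Answer: B...
WBBW
W.WW
.W..

Derivation:
Move 1: B@(0,0) -> caps B=0 W=0
Move 2: W@(2,3) -> caps B=0 W=0
Move 3: B@(3,0) -> caps B=0 W=0
Move 4: W@(1,3) -> caps B=0 W=0
Move 5: B@(3,3) -> caps B=0 W=0
Move 6: W@(1,0) -> caps B=0 W=0
Move 7: B@(1,2) -> caps B=0 W=0
Move 8: W@(3,1) -> caps B=0 W=0
Move 9: B@(3,2) -> caps B=0 W=0
Move 10: W@(2,2) -> caps B=0 W=2
Move 11: B@(1,1) -> caps B=0 W=2
Move 12: W@(2,0) -> caps B=0 W=3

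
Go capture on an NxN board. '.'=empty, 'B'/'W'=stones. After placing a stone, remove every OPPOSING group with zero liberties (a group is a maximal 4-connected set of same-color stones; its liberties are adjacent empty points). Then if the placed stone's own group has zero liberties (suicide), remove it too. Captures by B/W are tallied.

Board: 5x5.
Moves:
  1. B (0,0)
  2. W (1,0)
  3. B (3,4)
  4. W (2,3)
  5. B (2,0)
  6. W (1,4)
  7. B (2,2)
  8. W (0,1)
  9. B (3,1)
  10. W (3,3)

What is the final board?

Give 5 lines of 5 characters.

Answer: .W...
W...W
B.BW.
.B.WB
.....

Derivation:
Move 1: B@(0,0) -> caps B=0 W=0
Move 2: W@(1,0) -> caps B=0 W=0
Move 3: B@(3,4) -> caps B=0 W=0
Move 4: W@(2,3) -> caps B=0 W=0
Move 5: B@(2,0) -> caps B=0 W=0
Move 6: W@(1,4) -> caps B=0 W=0
Move 7: B@(2,2) -> caps B=0 W=0
Move 8: W@(0,1) -> caps B=0 W=1
Move 9: B@(3,1) -> caps B=0 W=1
Move 10: W@(3,3) -> caps B=0 W=1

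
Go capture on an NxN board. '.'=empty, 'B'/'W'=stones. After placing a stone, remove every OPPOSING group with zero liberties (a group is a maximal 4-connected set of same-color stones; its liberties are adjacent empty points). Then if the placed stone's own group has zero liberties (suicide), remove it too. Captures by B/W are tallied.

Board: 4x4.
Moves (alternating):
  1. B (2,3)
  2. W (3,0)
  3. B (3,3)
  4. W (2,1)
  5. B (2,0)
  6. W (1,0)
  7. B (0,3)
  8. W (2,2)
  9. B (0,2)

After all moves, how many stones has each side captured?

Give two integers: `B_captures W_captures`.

Answer: 0 1

Derivation:
Move 1: B@(2,3) -> caps B=0 W=0
Move 2: W@(3,0) -> caps B=0 W=0
Move 3: B@(3,3) -> caps B=0 W=0
Move 4: W@(2,1) -> caps B=0 W=0
Move 5: B@(2,0) -> caps B=0 W=0
Move 6: W@(1,0) -> caps B=0 W=1
Move 7: B@(0,3) -> caps B=0 W=1
Move 8: W@(2,2) -> caps B=0 W=1
Move 9: B@(0,2) -> caps B=0 W=1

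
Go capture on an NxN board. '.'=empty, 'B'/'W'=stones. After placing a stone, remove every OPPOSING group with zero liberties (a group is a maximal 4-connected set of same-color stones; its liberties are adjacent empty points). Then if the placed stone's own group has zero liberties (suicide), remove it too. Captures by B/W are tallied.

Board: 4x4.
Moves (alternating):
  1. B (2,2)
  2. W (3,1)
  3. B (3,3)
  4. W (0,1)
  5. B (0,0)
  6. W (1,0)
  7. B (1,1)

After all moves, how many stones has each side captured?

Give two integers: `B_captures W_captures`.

Answer: 0 1

Derivation:
Move 1: B@(2,2) -> caps B=0 W=0
Move 2: W@(3,1) -> caps B=0 W=0
Move 3: B@(3,3) -> caps B=0 W=0
Move 4: W@(0,1) -> caps B=0 W=0
Move 5: B@(0,0) -> caps B=0 W=0
Move 6: W@(1,0) -> caps B=0 W=1
Move 7: B@(1,1) -> caps B=0 W=1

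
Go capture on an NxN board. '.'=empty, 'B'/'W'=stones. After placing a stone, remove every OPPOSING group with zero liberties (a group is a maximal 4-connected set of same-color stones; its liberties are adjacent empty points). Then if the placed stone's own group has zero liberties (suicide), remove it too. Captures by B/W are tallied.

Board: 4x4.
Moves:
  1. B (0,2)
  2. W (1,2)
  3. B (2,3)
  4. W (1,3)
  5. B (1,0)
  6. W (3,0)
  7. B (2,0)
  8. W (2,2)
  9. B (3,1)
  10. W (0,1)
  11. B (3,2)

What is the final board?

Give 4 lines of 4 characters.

Move 1: B@(0,2) -> caps B=0 W=0
Move 2: W@(1,2) -> caps B=0 W=0
Move 3: B@(2,3) -> caps B=0 W=0
Move 4: W@(1,3) -> caps B=0 W=0
Move 5: B@(1,0) -> caps B=0 W=0
Move 6: W@(3,0) -> caps B=0 W=0
Move 7: B@(2,0) -> caps B=0 W=0
Move 8: W@(2,2) -> caps B=0 W=0
Move 9: B@(3,1) -> caps B=1 W=0
Move 10: W@(0,1) -> caps B=1 W=0
Move 11: B@(3,2) -> caps B=1 W=0

Answer: .WB.
B.WW
B.WB
.BB.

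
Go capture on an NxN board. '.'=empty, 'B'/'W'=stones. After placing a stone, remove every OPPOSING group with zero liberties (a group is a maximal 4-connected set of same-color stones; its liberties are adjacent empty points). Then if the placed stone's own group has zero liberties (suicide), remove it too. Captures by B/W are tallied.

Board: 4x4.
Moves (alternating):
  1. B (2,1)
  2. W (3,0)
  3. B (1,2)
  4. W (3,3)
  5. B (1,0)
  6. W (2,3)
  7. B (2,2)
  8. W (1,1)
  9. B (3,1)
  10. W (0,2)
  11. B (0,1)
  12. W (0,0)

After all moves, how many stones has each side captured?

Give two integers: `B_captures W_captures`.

Move 1: B@(2,1) -> caps B=0 W=0
Move 2: W@(3,0) -> caps B=0 W=0
Move 3: B@(1,2) -> caps B=0 W=0
Move 4: W@(3,3) -> caps B=0 W=0
Move 5: B@(1,0) -> caps B=0 W=0
Move 6: W@(2,3) -> caps B=0 W=0
Move 7: B@(2,2) -> caps B=0 W=0
Move 8: W@(1,1) -> caps B=0 W=0
Move 9: B@(3,1) -> caps B=0 W=0
Move 10: W@(0,2) -> caps B=0 W=0
Move 11: B@(0,1) -> caps B=1 W=0
Move 12: W@(0,0) -> caps B=1 W=0

Answer: 1 0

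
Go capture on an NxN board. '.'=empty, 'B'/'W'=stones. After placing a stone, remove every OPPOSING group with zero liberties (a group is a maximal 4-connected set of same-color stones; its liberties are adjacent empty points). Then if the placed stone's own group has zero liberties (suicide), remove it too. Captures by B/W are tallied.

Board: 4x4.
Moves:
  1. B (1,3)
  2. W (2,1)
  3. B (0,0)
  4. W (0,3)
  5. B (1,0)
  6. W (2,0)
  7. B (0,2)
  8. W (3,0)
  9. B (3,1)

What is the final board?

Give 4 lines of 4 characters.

Move 1: B@(1,3) -> caps B=0 W=0
Move 2: W@(2,1) -> caps B=0 W=0
Move 3: B@(0,0) -> caps B=0 W=0
Move 4: W@(0,3) -> caps B=0 W=0
Move 5: B@(1,0) -> caps B=0 W=0
Move 6: W@(2,0) -> caps B=0 W=0
Move 7: B@(0,2) -> caps B=1 W=0
Move 8: W@(3,0) -> caps B=1 W=0
Move 9: B@(3,1) -> caps B=1 W=0

Answer: B.B.
B..B
WW..
WB..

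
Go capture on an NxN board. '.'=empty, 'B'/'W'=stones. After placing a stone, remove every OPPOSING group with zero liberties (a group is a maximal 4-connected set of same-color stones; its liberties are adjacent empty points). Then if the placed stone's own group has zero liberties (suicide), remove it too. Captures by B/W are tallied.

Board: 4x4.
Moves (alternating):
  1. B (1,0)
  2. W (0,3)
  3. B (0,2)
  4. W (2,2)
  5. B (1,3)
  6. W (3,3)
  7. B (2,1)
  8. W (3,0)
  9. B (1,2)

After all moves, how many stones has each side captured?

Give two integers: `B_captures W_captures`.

Answer: 1 0

Derivation:
Move 1: B@(1,0) -> caps B=0 W=0
Move 2: W@(0,3) -> caps B=0 W=0
Move 3: B@(0,2) -> caps B=0 W=0
Move 4: W@(2,2) -> caps B=0 W=0
Move 5: B@(1,3) -> caps B=1 W=0
Move 6: W@(3,3) -> caps B=1 W=0
Move 7: B@(2,1) -> caps B=1 W=0
Move 8: W@(3,0) -> caps B=1 W=0
Move 9: B@(1,2) -> caps B=1 W=0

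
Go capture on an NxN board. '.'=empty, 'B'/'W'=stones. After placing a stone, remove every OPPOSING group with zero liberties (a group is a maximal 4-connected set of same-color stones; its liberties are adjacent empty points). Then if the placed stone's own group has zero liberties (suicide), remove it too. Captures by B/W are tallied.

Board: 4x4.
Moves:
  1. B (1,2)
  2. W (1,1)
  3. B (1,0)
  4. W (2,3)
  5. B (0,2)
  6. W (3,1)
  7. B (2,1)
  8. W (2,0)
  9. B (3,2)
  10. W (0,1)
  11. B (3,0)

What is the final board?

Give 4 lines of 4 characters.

Move 1: B@(1,2) -> caps B=0 W=0
Move 2: W@(1,1) -> caps B=0 W=0
Move 3: B@(1,0) -> caps B=0 W=0
Move 4: W@(2,3) -> caps B=0 W=0
Move 5: B@(0,2) -> caps B=0 W=0
Move 6: W@(3,1) -> caps B=0 W=0
Move 7: B@(2,1) -> caps B=0 W=0
Move 8: W@(2,0) -> caps B=0 W=0
Move 9: B@(3,2) -> caps B=0 W=0
Move 10: W@(0,1) -> caps B=0 W=0
Move 11: B@(3,0) -> caps B=2 W=0

Answer: .WB.
BWB.
.B.W
B.B.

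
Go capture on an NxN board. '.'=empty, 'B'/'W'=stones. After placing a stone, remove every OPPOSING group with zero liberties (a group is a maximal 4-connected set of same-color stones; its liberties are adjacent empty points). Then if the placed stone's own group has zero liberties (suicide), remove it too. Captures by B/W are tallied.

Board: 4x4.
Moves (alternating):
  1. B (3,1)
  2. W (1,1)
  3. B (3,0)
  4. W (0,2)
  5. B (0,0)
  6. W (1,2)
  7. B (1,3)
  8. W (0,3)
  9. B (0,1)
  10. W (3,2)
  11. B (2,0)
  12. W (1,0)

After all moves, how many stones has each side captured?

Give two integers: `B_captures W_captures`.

Move 1: B@(3,1) -> caps B=0 W=0
Move 2: W@(1,1) -> caps B=0 W=0
Move 3: B@(3,0) -> caps B=0 W=0
Move 4: W@(0,2) -> caps B=0 W=0
Move 5: B@(0,0) -> caps B=0 W=0
Move 6: W@(1,2) -> caps B=0 W=0
Move 7: B@(1,3) -> caps B=0 W=0
Move 8: W@(0,3) -> caps B=0 W=0
Move 9: B@(0,1) -> caps B=0 W=0
Move 10: W@(3,2) -> caps B=0 W=0
Move 11: B@(2,0) -> caps B=0 W=0
Move 12: W@(1,0) -> caps B=0 W=2

Answer: 0 2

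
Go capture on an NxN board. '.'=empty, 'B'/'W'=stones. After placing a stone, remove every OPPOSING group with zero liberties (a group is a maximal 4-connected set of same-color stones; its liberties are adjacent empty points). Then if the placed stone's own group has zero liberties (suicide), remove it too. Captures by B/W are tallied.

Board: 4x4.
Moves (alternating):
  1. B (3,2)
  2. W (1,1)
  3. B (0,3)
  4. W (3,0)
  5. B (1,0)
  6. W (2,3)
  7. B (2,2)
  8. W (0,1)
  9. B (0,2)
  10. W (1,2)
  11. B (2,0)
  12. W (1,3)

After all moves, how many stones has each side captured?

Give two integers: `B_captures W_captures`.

Move 1: B@(3,2) -> caps B=0 W=0
Move 2: W@(1,1) -> caps B=0 W=0
Move 3: B@(0,3) -> caps B=0 W=0
Move 4: W@(3,0) -> caps B=0 W=0
Move 5: B@(1,0) -> caps B=0 W=0
Move 6: W@(2,3) -> caps B=0 W=0
Move 7: B@(2,2) -> caps B=0 W=0
Move 8: W@(0,1) -> caps B=0 W=0
Move 9: B@(0,2) -> caps B=0 W=0
Move 10: W@(1,2) -> caps B=0 W=0
Move 11: B@(2,0) -> caps B=0 W=0
Move 12: W@(1,3) -> caps B=0 W=2

Answer: 0 2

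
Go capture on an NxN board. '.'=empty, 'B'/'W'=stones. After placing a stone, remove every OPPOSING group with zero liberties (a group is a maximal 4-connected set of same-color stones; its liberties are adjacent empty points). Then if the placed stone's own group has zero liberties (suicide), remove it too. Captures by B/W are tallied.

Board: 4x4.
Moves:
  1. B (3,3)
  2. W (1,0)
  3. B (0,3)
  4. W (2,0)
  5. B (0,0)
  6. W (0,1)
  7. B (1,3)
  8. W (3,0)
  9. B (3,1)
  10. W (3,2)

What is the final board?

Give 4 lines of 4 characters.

Answer: .W.B
W..B
W...
WBWB

Derivation:
Move 1: B@(3,3) -> caps B=0 W=0
Move 2: W@(1,0) -> caps B=0 W=0
Move 3: B@(0,3) -> caps B=0 W=0
Move 4: W@(2,0) -> caps B=0 W=0
Move 5: B@(0,0) -> caps B=0 W=0
Move 6: W@(0,1) -> caps B=0 W=1
Move 7: B@(1,3) -> caps B=0 W=1
Move 8: W@(3,0) -> caps B=0 W=1
Move 9: B@(3,1) -> caps B=0 W=1
Move 10: W@(3,2) -> caps B=0 W=1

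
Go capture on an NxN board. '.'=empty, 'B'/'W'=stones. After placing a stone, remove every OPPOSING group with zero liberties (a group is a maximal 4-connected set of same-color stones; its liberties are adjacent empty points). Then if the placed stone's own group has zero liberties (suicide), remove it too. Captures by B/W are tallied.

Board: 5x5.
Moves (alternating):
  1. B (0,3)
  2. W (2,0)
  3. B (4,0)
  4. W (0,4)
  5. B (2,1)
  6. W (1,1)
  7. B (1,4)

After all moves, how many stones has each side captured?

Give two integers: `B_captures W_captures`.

Answer: 1 0

Derivation:
Move 1: B@(0,3) -> caps B=0 W=0
Move 2: W@(2,0) -> caps B=0 W=0
Move 3: B@(4,0) -> caps B=0 W=0
Move 4: W@(0,4) -> caps B=0 W=0
Move 5: B@(2,1) -> caps B=0 W=0
Move 6: W@(1,1) -> caps B=0 W=0
Move 7: B@(1,4) -> caps B=1 W=0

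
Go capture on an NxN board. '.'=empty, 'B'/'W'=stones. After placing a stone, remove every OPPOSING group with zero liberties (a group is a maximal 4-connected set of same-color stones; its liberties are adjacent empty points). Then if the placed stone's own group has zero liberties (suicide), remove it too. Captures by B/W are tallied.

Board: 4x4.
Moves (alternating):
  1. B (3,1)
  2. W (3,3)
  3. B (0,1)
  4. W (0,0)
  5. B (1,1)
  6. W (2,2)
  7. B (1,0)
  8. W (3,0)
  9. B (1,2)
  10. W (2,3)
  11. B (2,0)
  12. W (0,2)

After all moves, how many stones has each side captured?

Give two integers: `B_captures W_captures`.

Move 1: B@(3,1) -> caps B=0 W=0
Move 2: W@(3,3) -> caps B=0 W=0
Move 3: B@(0,1) -> caps B=0 W=0
Move 4: W@(0,0) -> caps B=0 W=0
Move 5: B@(1,1) -> caps B=0 W=0
Move 6: W@(2,2) -> caps B=0 W=0
Move 7: B@(1,0) -> caps B=1 W=0
Move 8: W@(3,0) -> caps B=1 W=0
Move 9: B@(1,2) -> caps B=1 W=0
Move 10: W@(2,3) -> caps B=1 W=0
Move 11: B@(2,0) -> caps B=2 W=0
Move 12: W@(0,2) -> caps B=2 W=0

Answer: 2 0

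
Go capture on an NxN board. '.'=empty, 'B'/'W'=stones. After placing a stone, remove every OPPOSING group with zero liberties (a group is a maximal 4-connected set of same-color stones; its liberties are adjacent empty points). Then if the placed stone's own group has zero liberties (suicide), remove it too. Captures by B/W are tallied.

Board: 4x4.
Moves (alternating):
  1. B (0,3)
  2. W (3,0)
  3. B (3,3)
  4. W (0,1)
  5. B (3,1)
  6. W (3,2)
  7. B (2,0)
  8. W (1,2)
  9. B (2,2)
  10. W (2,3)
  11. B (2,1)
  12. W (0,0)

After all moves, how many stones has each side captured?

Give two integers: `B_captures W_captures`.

Move 1: B@(0,3) -> caps B=0 W=0
Move 2: W@(3,0) -> caps B=0 W=0
Move 3: B@(3,3) -> caps B=0 W=0
Move 4: W@(0,1) -> caps B=0 W=0
Move 5: B@(3,1) -> caps B=0 W=0
Move 6: W@(3,2) -> caps B=0 W=0
Move 7: B@(2,0) -> caps B=1 W=0
Move 8: W@(1,2) -> caps B=1 W=0
Move 9: B@(2,2) -> caps B=2 W=0
Move 10: W@(2,3) -> caps B=2 W=0
Move 11: B@(2,1) -> caps B=2 W=0
Move 12: W@(0,0) -> caps B=2 W=0

Answer: 2 0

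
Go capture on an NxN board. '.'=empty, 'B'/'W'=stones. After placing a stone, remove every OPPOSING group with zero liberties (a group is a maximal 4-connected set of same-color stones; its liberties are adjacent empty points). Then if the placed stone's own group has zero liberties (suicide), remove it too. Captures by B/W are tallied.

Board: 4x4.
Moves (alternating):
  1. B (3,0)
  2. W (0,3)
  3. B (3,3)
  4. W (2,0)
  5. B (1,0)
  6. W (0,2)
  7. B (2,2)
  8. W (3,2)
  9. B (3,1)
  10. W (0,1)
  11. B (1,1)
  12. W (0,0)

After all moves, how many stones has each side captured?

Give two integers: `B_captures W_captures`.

Move 1: B@(3,0) -> caps B=0 W=0
Move 2: W@(0,3) -> caps B=0 W=0
Move 3: B@(3,3) -> caps B=0 W=0
Move 4: W@(2,0) -> caps B=0 W=0
Move 5: B@(1,0) -> caps B=0 W=0
Move 6: W@(0,2) -> caps B=0 W=0
Move 7: B@(2,2) -> caps B=0 W=0
Move 8: W@(3,2) -> caps B=0 W=0
Move 9: B@(3,1) -> caps B=1 W=0
Move 10: W@(0,1) -> caps B=1 W=0
Move 11: B@(1,1) -> caps B=1 W=0
Move 12: W@(0,0) -> caps B=1 W=0

Answer: 1 0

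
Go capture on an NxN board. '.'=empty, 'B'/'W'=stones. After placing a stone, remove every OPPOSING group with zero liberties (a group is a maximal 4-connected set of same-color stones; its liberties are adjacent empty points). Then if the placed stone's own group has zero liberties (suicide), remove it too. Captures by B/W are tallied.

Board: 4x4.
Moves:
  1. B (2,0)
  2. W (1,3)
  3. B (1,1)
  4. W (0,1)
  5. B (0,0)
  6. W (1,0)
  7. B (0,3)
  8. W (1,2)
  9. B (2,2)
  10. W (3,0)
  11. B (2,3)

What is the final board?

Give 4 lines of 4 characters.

Move 1: B@(2,0) -> caps B=0 W=0
Move 2: W@(1,3) -> caps B=0 W=0
Move 3: B@(1,1) -> caps B=0 W=0
Move 4: W@(0,1) -> caps B=0 W=0
Move 5: B@(0,0) -> caps B=0 W=0
Move 6: W@(1,0) -> caps B=0 W=1
Move 7: B@(0,3) -> caps B=0 W=1
Move 8: W@(1,2) -> caps B=0 W=1
Move 9: B@(2,2) -> caps B=0 W=1
Move 10: W@(3,0) -> caps B=0 W=1
Move 11: B@(2,3) -> caps B=0 W=1

Answer: .W.B
WBWW
B.BB
W...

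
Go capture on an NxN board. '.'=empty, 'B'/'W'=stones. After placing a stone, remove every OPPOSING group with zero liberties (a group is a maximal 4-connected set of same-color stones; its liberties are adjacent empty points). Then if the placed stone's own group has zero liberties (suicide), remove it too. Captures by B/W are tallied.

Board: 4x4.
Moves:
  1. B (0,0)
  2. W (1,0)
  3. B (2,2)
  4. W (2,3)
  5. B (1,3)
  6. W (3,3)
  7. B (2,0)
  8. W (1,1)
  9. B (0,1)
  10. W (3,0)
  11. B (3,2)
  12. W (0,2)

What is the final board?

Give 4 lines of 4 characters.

Move 1: B@(0,0) -> caps B=0 W=0
Move 2: W@(1,0) -> caps B=0 W=0
Move 3: B@(2,2) -> caps B=0 W=0
Move 4: W@(2,3) -> caps B=0 W=0
Move 5: B@(1,3) -> caps B=0 W=0
Move 6: W@(3,3) -> caps B=0 W=0
Move 7: B@(2,0) -> caps B=0 W=0
Move 8: W@(1,1) -> caps B=0 W=0
Move 9: B@(0,1) -> caps B=0 W=0
Move 10: W@(3,0) -> caps B=0 W=0
Move 11: B@(3,2) -> caps B=2 W=0
Move 12: W@(0,2) -> caps B=2 W=2

Answer: ..W.
WW.B
B.B.
W.B.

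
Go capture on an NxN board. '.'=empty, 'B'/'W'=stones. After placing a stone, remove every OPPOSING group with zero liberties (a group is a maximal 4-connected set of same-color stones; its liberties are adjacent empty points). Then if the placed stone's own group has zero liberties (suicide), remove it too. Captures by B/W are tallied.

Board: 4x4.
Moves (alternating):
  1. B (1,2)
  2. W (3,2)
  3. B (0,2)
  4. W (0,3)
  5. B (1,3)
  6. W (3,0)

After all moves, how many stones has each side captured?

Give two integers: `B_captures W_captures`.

Answer: 1 0

Derivation:
Move 1: B@(1,2) -> caps B=0 W=0
Move 2: W@(3,2) -> caps B=0 W=0
Move 3: B@(0,2) -> caps B=0 W=0
Move 4: W@(0,3) -> caps B=0 W=0
Move 5: B@(1,3) -> caps B=1 W=0
Move 6: W@(3,0) -> caps B=1 W=0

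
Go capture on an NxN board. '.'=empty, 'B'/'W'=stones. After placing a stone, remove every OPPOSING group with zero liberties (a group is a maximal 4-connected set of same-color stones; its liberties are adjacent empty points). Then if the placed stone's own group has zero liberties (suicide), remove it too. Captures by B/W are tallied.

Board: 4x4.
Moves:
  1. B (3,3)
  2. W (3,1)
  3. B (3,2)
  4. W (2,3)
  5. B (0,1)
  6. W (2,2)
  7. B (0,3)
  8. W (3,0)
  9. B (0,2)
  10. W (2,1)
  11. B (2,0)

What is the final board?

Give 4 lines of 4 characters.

Answer: .BBB
....
BWWW
WW..

Derivation:
Move 1: B@(3,3) -> caps B=0 W=0
Move 2: W@(3,1) -> caps B=0 W=0
Move 3: B@(3,2) -> caps B=0 W=0
Move 4: W@(2,3) -> caps B=0 W=0
Move 5: B@(0,1) -> caps B=0 W=0
Move 6: W@(2,2) -> caps B=0 W=2
Move 7: B@(0,3) -> caps B=0 W=2
Move 8: W@(3,0) -> caps B=0 W=2
Move 9: B@(0,2) -> caps B=0 W=2
Move 10: W@(2,1) -> caps B=0 W=2
Move 11: B@(2,0) -> caps B=0 W=2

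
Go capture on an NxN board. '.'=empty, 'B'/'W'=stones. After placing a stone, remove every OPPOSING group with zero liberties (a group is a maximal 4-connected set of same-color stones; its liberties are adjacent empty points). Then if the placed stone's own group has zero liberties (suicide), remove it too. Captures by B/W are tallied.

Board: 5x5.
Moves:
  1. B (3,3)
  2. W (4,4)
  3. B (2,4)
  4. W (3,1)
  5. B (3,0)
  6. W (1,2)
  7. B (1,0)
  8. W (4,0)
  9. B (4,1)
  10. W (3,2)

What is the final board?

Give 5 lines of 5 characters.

Answer: .....
B.W..
....B
BWWB.
.B..W

Derivation:
Move 1: B@(3,3) -> caps B=0 W=0
Move 2: W@(4,4) -> caps B=0 W=0
Move 3: B@(2,4) -> caps B=0 W=0
Move 4: W@(3,1) -> caps B=0 W=0
Move 5: B@(3,0) -> caps B=0 W=0
Move 6: W@(1,2) -> caps B=0 W=0
Move 7: B@(1,0) -> caps B=0 W=0
Move 8: W@(4,0) -> caps B=0 W=0
Move 9: B@(4,1) -> caps B=1 W=0
Move 10: W@(3,2) -> caps B=1 W=0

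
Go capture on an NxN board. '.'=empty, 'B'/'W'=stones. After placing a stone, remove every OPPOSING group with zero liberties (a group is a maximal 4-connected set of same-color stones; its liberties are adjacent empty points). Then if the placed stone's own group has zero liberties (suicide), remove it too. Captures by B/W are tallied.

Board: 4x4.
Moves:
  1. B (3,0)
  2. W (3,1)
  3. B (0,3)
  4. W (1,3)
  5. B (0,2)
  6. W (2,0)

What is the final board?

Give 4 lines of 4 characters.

Answer: ..BB
...W
W...
.W..

Derivation:
Move 1: B@(3,0) -> caps B=0 W=0
Move 2: W@(3,1) -> caps B=0 W=0
Move 3: B@(0,3) -> caps B=0 W=0
Move 4: W@(1,3) -> caps B=0 W=0
Move 5: B@(0,2) -> caps B=0 W=0
Move 6: W@(2,0) -> caps B=0 W=1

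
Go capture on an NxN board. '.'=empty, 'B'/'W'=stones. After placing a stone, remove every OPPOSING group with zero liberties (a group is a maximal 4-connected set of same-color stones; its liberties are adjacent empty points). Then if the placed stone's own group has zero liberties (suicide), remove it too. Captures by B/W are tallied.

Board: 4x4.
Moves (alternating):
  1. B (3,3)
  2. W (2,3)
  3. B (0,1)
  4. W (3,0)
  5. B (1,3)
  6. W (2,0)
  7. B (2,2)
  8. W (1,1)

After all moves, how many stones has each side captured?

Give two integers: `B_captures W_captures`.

Answer: 1 0

Derivation:
Move 1: B@(3,3) -> caps B=0 W=0
Move 2: W@(2,3) -> caps B=0 W=0
Move 3: B@(0,1) -> caps B=0 W=0
Move 4: W@(3,0) -> caps B=0 W=0
Move 5: B@(1,3) -> caps B=0 W=0
Move 6: W@(2,0) -> caps B=0 W=0
Move 7: B@(2,2) -> caps B=1 W=0
Move 8: W@(1,1) -> caps B=1 W=0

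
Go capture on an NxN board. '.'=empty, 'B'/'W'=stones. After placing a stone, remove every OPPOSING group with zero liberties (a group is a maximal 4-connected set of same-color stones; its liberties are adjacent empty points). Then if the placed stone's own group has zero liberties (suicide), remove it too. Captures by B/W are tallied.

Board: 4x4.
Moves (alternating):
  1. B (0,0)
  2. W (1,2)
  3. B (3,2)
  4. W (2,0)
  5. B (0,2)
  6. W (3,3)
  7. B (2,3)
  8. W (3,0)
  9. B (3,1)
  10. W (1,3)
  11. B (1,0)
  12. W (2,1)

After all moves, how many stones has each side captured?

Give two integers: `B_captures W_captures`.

Move 1: B@(0,0) -> caps B=0 W=0
Move 2: W@(1,2) -> caps B=0 W=0
Move 3: B@(3,2) -> caps B=0 W=0
Move 4: W@(2,0) -> caps B=0 W=0
Move 5: B@(0,2) -> caps B=0 W=0
Move 6: W@(3,3) -> caps B=0 W=0
Move 7: B@(2,3) -> caps B=1 W=0
Move 8: W@(3,0) -> caps B=1 W=0
Move 9: B@(3,1) -> caps B=1 W=0
Move 10: W@(1,3) -> caps B=1 W=0
Move 11: B@(1,0) -> caps B=1 W=0
Move 12: W@(2,1) -> caps B=1 W=0

Answer: 1 0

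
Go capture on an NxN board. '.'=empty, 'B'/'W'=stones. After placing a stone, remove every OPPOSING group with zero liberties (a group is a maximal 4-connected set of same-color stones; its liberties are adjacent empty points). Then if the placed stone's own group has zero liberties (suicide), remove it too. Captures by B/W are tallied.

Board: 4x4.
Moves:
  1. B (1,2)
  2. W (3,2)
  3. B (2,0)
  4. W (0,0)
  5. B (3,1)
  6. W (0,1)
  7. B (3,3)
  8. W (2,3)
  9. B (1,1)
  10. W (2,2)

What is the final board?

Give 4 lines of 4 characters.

Answer: WW..
.BB.
B.WW
.BW.

Derivation:
Move 1: B@(1,2) -> caps B=0 W=0
Move 2: W@(3,2) -> caps B=0 W=0
Move 3: B@(2,0) -> caps B=0 W=0
Move 4: W@(0,0) -> caps B=0 W=0
Move 5: B@(3,1) -> caps B=0 W=0
Move 6: W@(0,1) -> caps B=0 W=0
Move 7: B@(3,3) -> caps B=0 W=0
Move 8: W@(2,3) -> caps B=0 W=1
Move 9: B@(1,1) -> caps B=0 W=1
Move 10: W@(2,2) -> caps B=0 W=1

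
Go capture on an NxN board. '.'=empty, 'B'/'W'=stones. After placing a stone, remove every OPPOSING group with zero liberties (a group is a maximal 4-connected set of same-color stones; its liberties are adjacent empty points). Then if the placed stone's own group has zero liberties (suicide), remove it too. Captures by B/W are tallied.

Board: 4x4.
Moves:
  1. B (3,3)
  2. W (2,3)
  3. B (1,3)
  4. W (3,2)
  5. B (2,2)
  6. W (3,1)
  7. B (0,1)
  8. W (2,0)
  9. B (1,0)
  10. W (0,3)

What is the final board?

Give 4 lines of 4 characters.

Move 1: B@(3,3) -> caps B=0 W=0
Move 2: W@(2,3) -> caps B=0 W=0
Move 3: B@(1,3) -> caps B=0 W=0
Move 4: W@(3,2) -> caps B=0 W=1
Move 5: B@(2,2) -> caps B=0 W=1
Move 6: W@(3,1) -> caps B=0 W=1
Move 7: B@(0,1) -> caps B=0 W=1
Move 8: W@(2,0) -> caps B=0 W=1
Move 9: B@(1,0) -> caps B=0 W=1
Move 10: W@(0,3) -> caps B=0 W=1

Answer: .B.W
B..B
W.BW
.WW.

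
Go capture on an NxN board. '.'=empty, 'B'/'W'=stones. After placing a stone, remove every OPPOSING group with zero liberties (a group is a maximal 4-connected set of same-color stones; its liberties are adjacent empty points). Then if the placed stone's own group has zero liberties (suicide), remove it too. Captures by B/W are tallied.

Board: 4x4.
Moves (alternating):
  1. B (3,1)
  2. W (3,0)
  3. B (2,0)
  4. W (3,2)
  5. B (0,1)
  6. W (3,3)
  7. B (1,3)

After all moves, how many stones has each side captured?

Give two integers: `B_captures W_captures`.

Move 1: B@(3,1) -> caps B=0 W=0
Move 2: W@(3,0) -> caps B=0 W=0
Move 3: B@(2,0) -> caps B=1 W=0
Move 4: W@(3,2) -> caps B=1 W=0
Move 5: B@(0,1) -> caps B=1 W=0
Move 6: W@(3,3) -> caps B=1 W=0
Move 7: B@(1,3) -> caps B=1 W=0

Answer: 1 0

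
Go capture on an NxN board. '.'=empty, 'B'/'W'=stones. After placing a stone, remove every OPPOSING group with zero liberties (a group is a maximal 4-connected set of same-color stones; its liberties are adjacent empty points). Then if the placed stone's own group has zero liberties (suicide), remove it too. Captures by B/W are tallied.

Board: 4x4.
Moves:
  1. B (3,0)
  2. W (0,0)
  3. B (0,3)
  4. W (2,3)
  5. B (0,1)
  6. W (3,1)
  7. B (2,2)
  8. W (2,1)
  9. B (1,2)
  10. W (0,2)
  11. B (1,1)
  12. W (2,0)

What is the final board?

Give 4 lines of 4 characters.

Answer: WB.B
.BB.
WWBW
.W..

Derivation:
Move 1: B@(3,0) -> caps B=0 W=0
Move 2: W@(0,0) -> caps B=0 W=0
Move 3: B@(0,3) -> caps B=0 W=0
Move 4: W@(2,3) -> caps B=0 W=0
Move 5: B@(0,1) -> caps B=0 W=0
Move 6: W@(3,1) -> caps B=0 W=0
Move 7: B@(2,2) -> caps B=0 W=0
Move 8: W@(2,1) -> caps B=0 W=0
Move 9: B@(1,2) -> caps B=0 W=0
Move 10: W@(0,2) -> caps B=0 W=0
Move 11: B@(1,1) -> caps B=0 W=0
Move 12: W@(2,0) -> caps B=0 W=1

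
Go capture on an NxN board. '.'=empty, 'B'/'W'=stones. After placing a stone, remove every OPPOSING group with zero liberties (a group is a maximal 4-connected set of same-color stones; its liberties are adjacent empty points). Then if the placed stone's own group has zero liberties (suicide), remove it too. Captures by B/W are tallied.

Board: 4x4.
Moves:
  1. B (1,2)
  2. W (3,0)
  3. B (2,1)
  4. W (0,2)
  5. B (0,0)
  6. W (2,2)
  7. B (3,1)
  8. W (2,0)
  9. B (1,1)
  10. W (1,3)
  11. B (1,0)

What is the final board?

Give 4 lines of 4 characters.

Answer: B.W.
BBBW
.BW.
.B..

Derivation:
Move 1: B@(1,2) -> caps B=0 W=0
Move 2: W@(3,0) -> caps B=0 W=0
Move 3: B@(2,1) -> caps B=0 W=0
Move 4: W@(0,2) -> caps B=0 W=0
Move 5: B@(0,0) -> caps B=0 W=0
Move 6: W@(2,2) -> caps B=0 W=0
Move 7: B@(3,1) -> caps B=0 W=0
Move 8: W@(2,0) -> caps B=0 W=0
Move 9: B@(1,1) -> caps B=0 W=0
Move 10: W@(1,3) -> caps B=0 W=0
Move 11: B@(1,0) -> caps B=2 W=0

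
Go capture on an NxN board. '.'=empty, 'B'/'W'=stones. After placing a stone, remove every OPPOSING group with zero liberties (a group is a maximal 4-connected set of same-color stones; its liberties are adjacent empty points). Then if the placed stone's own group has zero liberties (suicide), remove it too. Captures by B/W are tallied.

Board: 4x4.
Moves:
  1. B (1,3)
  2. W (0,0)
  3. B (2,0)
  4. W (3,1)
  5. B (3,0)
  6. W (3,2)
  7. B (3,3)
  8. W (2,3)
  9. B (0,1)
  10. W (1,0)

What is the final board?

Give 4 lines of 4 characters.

Answer: WB..
W..B
B..W
BWW.

Derivation:
Move 1: B@(1,3) -> caps B=0 W=0
Move 2: W@(0,0) -> caps B=0 W=0
Move 3: B@(2,0) -> caps B=0 W=0
Move 4: W@(3,1) -> caps B=0 W=0
Move 5: B@(3,0) -> caps B=0 W=0
Move 6: W@(3,2) -> caps B=0 W=0
Move 7: B@(3,3) -> caps B=0 W=0
Move 8: W@(2,3) -> caps B=0 W=1
Move 9: B@(0,1) -> caps B=0 W=1
Move 10: W@(1,0) -> caps B=0 W=1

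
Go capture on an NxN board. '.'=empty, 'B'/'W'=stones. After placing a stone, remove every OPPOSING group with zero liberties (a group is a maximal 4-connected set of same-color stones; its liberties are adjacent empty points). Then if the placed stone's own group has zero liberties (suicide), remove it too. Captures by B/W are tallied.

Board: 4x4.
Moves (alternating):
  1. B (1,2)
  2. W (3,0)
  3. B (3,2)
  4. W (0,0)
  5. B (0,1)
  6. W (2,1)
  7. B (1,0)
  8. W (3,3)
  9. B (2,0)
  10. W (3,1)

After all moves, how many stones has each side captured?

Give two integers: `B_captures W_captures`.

Move 1: B@(1,2) -> caps B=0 W=0
Move 2: W@(3,0) -> caps B=0 W=0
Move 3: B@(3,2) -> caps B=0 W=0
Move 4: W@(0,0) -> caps B=0 W=0
Move 5: B@(0,1) -> caps B=0 W=0
Move 6: W@(2,1) -> caps B=0 W=0
Move 7: B@(1,0) -> caps B=1 W=0
Move 8: W@(3,3) -> caps B=1 W=0
Move 9: B@(2,0) -> caps B=1 W=0
Move 10: W@(3,1) -> caps B=1 W=0

Answer: 1 0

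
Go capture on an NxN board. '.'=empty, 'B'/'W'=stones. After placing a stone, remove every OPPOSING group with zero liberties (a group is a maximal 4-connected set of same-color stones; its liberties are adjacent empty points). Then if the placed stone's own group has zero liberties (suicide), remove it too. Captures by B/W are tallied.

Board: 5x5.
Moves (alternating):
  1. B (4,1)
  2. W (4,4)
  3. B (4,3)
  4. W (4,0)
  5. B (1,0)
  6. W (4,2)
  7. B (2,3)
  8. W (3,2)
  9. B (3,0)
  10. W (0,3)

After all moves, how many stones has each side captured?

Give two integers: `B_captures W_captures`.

Answer: 1 0

Derivation:
Move 1: B@(4,1) -> caps B=0 W=0
Move 2: W@(4,4) -> caps B=0 W=0
Move 3: B@(4,3) -> caps B=0 W=0
Move 4: W@(4,0) -> caps B=0 W=0
Move 5: B@(1,0) -> caps B=0 W=0
Move 6: W@(4,2) -> caps B=0 W=0
Move 7: B@(2,3) -> caps B=0 W=0
Move 8: W@(3,2) -> caps B=0 W=0
Move 9: B@(3,0) -> caps B=1 W=0
Move 10: W@(0,3) -> caps B=1 W=0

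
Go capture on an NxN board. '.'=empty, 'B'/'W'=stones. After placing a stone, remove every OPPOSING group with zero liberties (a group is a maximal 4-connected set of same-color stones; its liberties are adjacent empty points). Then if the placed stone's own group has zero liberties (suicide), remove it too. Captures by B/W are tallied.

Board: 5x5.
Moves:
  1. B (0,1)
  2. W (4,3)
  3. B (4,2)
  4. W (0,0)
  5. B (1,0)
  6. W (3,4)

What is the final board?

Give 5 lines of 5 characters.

Answer: .B...
B....
.....
....W
..BW.

Derivation:
Move 1: B@(0,1) -> caps B=0 W=0
Move 2: W@(4,3) -> caps B=0 W=0
Move 3: B@(4,2) -> caps B=0 W=0
Move 4: W@(0,0) -> caps B=0 W=0
Move 5: B@(1,0) -> caps B=1 W=0
Move 6: W@(3,4) -> caps B=1 W=0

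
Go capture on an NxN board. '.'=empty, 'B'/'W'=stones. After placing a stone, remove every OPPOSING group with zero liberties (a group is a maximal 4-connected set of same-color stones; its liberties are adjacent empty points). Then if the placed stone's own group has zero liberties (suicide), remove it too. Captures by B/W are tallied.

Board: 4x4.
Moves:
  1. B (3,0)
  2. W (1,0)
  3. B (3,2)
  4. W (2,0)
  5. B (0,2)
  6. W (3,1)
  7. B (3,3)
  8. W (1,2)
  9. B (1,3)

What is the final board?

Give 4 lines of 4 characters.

Answer: ..B.
W.WB
W...
.WBB

Derivation:
Move 1: B@(3,0) -> caps B=0 W=0
Move 2: W@(1,0) -> caps B=0 W=0
Move 3: B@(3,2) -> caps B=0 W=0
Move 4: W@(2,0) -> caps B=0 W=0
Move 5: B@(0,2) -> caps B=0 W=0
Move 6: W@(3,1) -> caps B=0 W=1
Move 7: B@(3,3) -> caps B=0 W=1
Move 8: W@(1,2) -> caps B=0 W=1
Move 9: B@(1,3) -> caps B=0 W=1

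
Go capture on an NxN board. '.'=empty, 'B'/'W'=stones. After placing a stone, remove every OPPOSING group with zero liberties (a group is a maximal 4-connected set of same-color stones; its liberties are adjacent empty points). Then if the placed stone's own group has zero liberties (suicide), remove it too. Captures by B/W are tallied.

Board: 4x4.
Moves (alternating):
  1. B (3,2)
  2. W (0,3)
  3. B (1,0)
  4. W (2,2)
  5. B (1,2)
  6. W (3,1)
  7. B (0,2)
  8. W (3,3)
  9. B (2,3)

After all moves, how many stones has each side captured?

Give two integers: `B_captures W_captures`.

Answer: 0 1

Derivation:
Move 1: B@(3,2) -> caps B=0 W=0
Move 2: W@(0,3) -> caps B=0 W=0
Move 3: B@(1,0) -> caps B=0 W=0
Move 4: W@(2,2) -> caps B=0 W=0
Move 5: B@(1,2) -> caps B=0 W=0
Move 6: W@(3,1) -> caps B=0 W=0
Move 7: B@(0,2) -> caps B=0 W=0
Move 8: W@(3,3) -> caps B=0 W=1
Move 9: B@(2,3) -> caps B=0 W=1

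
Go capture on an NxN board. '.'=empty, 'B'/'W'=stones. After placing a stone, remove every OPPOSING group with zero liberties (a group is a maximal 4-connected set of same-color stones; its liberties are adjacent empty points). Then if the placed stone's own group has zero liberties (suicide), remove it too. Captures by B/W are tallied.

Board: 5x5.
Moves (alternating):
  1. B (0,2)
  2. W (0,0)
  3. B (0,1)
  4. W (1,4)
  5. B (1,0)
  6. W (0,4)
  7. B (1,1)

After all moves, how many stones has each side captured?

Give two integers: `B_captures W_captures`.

Answer: 1 0

Derivation:
Move 1: B@(0,2) -> caps B=0 W=0
Move 2: W@(0,0) -> caps B=0 W=0
Move 3: B@(0,1) -> caps B=0 W=0
Move 4: W@(1,4) -> caps B=0 W=0
Move 5: B@(1,0) -> caps B=1 W=0
Move 6: W@(0,4) -> caps B=1 W=0
Move 7: B@(1,1) -> caps B=1 W=0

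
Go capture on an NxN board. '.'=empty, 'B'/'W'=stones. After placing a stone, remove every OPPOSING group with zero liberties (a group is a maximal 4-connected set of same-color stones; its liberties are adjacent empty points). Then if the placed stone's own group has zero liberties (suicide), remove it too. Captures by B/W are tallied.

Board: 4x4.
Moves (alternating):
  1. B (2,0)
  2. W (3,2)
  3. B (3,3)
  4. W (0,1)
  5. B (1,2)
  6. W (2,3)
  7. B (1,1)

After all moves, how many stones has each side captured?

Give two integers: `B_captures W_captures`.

Answer: 0 1

Derivation:
Move 1: B@(2,0) -> caps B=0 W=0
Move 2: W@(3,2) -> caps B=0 W=0
Move 3: B@(3,3) -> caps B=0 W=0
Move 4: W@(0,1) -> caps B=0 W=0
Move 5: B@(1,2) -> caps B=0 W=0
Move 6: W@(2,3) -> caps B=0 W=1
Move 7: B@(1,1) -> caps B=0 W=1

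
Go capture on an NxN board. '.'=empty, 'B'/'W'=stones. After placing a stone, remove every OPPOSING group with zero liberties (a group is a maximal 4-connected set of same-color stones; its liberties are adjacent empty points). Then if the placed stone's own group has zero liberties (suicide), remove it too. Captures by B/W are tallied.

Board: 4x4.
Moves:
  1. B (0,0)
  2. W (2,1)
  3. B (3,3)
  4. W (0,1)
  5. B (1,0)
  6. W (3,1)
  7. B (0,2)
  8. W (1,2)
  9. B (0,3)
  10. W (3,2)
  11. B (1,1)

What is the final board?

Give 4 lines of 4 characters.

Answer: B.BB
BBW.
.W..
.WWB

Derivation:
Move 1: B@(0,0) -> caps B=0 W=0
Move 2: W@(2,1) -> caps B=0 W=0
Move 3: B@(3,3) -> caps B=0 W=0
Move 4: W@(0,1) -> caps B=0 W=0
Move 5: B@(1,0) -> caps B=0 W=0
Move 6: W@(3,1) -> caps B=0 W=0
Move 7: B@(0,2) -> caps B=0 W=0
Move 8: W@(1,2) -> caps B=0 W=0
Move 9: B@(0,3) -> caps B=0 W=0
Move 10: W@(3,2) -> caps B=0 W=0
Move 11: B@(1,1) -> caps B=1 W=0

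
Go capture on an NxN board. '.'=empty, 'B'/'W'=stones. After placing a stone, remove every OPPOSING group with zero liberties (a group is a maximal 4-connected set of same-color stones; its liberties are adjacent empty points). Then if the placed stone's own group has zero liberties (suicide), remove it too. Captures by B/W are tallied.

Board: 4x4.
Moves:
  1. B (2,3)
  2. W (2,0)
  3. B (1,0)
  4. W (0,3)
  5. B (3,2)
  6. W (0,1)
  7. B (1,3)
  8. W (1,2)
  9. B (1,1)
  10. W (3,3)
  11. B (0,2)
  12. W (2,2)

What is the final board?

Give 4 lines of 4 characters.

Answer: .WB.
BBWB
W.WB
..B.

Derivation:
Move 1: B@(2,3) -> caps B=0 W=0
Move 2: W@(2,0) -> caps B=0 W=0
Move 3: B@(1,0) -> caps B=0 W=0
Move 4: W@(0,3) -> caps B=0 W=0
Move 5: B@(3,2) -> caps B=0 W=0
Move 6: W@(0,1) -> caps B=0 W=0
Move 7: B@(1,3) -> caps B=0 W=0
Move 8: W@(1,2) -> caps B=0 W=0
Move 9: B@(1,1) -> caps B=0 W=0
Move 10: W@(3,3) -> caps B=0 W=0
Move 11: B@(0,2) -> caps B=1 W=0
Move 12: W@(2,2) -> caps B=1 W=0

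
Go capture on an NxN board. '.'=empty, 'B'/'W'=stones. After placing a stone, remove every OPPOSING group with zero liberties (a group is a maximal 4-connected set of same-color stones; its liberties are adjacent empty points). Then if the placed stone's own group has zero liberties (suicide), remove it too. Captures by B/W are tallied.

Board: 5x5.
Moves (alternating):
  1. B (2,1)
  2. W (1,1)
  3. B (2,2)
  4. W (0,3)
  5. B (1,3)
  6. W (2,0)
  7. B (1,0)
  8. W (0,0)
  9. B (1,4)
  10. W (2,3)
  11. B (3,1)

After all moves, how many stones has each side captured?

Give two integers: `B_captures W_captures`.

Move 1: B@(2,1) -> caps B=0 W=0
Move 2: W@(1,1) -> caps B=0 W=0
Move 3: B@(2,2) -> caps B=0 W=0
Move 4: W@(0,3) -> caps B=0 W=0
Move 5: B@(1,3) -> caps B=0 W=0
Move 6: W@(2,0) -> caps B=0 W=0
Move 7: B@(1,0) -> caps B=0 W=0
Move 8: W@(0,0) -> caps B=0 W=1
Move 9: B@(1,4) -> caps B=0 W=1
Move 10: W@(2,3) -> caps B=0 W=1
Move 11: B@(3,1) -> caps B=0 W=1

Answer: 0 1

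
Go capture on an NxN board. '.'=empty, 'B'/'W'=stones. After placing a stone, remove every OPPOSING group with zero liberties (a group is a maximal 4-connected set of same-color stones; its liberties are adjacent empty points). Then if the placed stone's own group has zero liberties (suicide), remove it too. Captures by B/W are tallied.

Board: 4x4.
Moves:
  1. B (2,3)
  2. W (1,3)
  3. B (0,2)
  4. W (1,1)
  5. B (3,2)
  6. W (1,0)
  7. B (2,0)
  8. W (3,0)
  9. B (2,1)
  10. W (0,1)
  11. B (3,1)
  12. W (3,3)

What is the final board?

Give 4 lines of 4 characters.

Answer: .WB.
WW.W
BB.B
.BB.

Derivation:
Move 1: B@(2,3) -> caps B=0 W=0
Move 2: W@(1,3) -> caps B=0 W=0
Move 3: B@(0,2) -> caps B=0 W=0
Move 4: W@(1,1) -> caps B=0 W=0
Move 5: B@(3,2) -> caps B=0 W=0
Move 6: W@(1,0) -> caps B=0 W=0
Move 7: B@(2,0) -> caps B=0 W=0
Move 8: W@(3,0) -> caps B=0 W=0
Move 9: B@(2,1) -> caps B=0 W=0
Move 10: W@(0,1) -> caps B=0 W=0
Move 11: B@(3,1) -> caps B=1 W=0
Move 12: W@(3,3) -> caps B=1 W=0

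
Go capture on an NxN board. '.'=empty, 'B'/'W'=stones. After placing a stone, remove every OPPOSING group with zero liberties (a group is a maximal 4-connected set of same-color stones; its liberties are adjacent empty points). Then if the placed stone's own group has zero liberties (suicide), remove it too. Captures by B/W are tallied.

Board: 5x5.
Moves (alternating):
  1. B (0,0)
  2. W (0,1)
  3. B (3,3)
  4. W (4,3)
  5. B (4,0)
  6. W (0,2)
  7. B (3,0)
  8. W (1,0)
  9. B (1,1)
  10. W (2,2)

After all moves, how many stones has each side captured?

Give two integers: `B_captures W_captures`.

Answer: 0 1

Derivation:
Move 1: B@(0,0) -> caps B=0 W=0
Move 2: W@(0,1) -> caps B=0 W=0
Move 3: B@(3,3) -> caps B=0 W=0
Move 4: W@(4,3) -> caps B=0 W=0
Move 5: B@(4,0) -> caps B=0 W=0
Move 6: W@(0,2) -> caps B=0 W=0
Move 7: B@(3,0) -> caps B=0 W=0
Move 8: W@(1,0) -> caps B=0 W=1
Move 9: B@(1,1) -> caps B=0 W=1
Move 10: W@(2,2) -> caps B=0 W=1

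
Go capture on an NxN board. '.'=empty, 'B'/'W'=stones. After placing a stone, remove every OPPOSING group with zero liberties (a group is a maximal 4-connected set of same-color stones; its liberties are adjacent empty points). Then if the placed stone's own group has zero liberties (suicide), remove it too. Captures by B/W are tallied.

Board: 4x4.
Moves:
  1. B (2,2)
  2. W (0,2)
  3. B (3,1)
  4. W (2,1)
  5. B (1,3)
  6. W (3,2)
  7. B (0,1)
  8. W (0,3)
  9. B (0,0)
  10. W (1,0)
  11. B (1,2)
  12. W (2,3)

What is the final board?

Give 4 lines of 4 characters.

Answer: BB..
W.BB
.WBW
.BW.

Derivation:
Move 1: B@(2,2) -> caps B=0 W=0
Move 2: W@(0,2) -> caps B=0 W=0
Move 3: B@(3,1) -> caps B=0 W=0
Move 4: W@(2,1) -> caps B=0 W=0
Move 5: B@(1,3) -> caps B=0 W=0
Move 6: W@(3,2) -> caps B=0 W=0
Move 7: B@(0,1) -> caps B=0 W=0
Move 8: W@(0,3) -> caps B=0 W=0
Move 9: B@(0,0) -> caps B=0 W=0
Move 10: W@(1,0) -> caps B=0 W=0
Move 11: B@(1,2) -> caps B=2 W=0
Move 12: W@(2,3) -> caps B=2 W=0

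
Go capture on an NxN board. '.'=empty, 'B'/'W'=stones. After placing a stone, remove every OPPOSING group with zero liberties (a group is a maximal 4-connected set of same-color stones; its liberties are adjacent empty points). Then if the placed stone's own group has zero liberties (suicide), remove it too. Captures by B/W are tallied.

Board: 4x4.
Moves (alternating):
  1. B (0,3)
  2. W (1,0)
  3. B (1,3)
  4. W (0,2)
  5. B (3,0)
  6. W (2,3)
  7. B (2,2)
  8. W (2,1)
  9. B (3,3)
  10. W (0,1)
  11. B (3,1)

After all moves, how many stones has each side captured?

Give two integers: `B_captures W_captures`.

Answer: 1 0

Derivation:
Move 1: B@(0,3) -> caps B=0 W=0
Move 2: W@(1,0) -> caps B=0 W=0
Move 3: B@(1,3) -> caps B=0 W=0
Move 4: W@(0,2) -> caps B=0 W=0
Move 5: B@(3,0) -> caps B=0 W=0
Move 6: W@(2,3) -> caps B=0 W=0
Move 7: B@(2,2) -> caps B=0 W=0
Move 8: W@(2,1) -> caps B=0 W=0
Move 9: B@(3,3) -> caps B=1 W=0
Move 10: W@(0,1) -> caps B=1 W=0
Move 11: B@(3,1) -> caps B=1 W=0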